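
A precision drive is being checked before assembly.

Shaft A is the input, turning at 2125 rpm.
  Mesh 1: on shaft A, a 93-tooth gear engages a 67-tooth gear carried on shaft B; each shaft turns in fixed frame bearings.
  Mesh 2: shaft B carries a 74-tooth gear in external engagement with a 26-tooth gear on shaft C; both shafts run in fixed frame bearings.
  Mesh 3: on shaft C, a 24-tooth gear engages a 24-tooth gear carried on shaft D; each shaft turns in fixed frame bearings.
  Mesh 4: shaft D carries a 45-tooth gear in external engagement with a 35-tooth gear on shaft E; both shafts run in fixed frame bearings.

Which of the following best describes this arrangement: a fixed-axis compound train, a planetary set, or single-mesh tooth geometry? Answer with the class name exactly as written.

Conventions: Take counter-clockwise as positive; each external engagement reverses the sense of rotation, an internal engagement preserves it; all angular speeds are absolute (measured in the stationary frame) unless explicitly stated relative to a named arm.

recognized (5 fixed axles, 4 meshes): fixed-axis compound train
classification: fixed-axis compound train

fixed-axis compound train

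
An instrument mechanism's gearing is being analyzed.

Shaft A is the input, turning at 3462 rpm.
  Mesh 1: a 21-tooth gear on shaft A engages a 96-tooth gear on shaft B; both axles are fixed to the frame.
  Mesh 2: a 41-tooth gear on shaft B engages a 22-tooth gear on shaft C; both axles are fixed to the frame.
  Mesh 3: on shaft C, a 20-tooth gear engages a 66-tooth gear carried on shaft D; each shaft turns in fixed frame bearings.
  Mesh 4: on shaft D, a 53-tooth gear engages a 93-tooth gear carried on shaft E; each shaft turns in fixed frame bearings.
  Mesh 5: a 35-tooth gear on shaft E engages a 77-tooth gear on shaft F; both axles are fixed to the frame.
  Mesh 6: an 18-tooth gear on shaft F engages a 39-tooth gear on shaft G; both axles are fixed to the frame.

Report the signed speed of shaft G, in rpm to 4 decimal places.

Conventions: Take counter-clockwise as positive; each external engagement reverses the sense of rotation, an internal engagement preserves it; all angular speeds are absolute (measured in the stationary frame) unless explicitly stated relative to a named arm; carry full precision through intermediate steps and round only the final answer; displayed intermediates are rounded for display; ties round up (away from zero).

+51.1329 rpm

6-mesh fixed-axis compound train (all bearings frame-fixed)
mesh 1 [21T→96T]: ω = 3462.0000×21/96 = 757.3125 rpm, sense flips to −
mesh 2 [41T→22T]: ω = 757.3125×41/22 = 1411.3551 rpm, sense flips to +
mesh 3 [20T→66T]: ω = 1411.3551×20/66 = 427.6834 rpm, sense flips to −
mesh 4 [53T→93T]: ω = 427.6834×53/93 = 243.7335 rpm, sense flips to +
mesh 5 [35T→77T]: ω = 243.7335×35/77 = 110.7880 rpm, sense flips to −
mesh 6 [18T→39T]: ω = 110.7880×18/39 = 51.1329 rpm, sense flips to +
signed output speed = +51.1329 rpm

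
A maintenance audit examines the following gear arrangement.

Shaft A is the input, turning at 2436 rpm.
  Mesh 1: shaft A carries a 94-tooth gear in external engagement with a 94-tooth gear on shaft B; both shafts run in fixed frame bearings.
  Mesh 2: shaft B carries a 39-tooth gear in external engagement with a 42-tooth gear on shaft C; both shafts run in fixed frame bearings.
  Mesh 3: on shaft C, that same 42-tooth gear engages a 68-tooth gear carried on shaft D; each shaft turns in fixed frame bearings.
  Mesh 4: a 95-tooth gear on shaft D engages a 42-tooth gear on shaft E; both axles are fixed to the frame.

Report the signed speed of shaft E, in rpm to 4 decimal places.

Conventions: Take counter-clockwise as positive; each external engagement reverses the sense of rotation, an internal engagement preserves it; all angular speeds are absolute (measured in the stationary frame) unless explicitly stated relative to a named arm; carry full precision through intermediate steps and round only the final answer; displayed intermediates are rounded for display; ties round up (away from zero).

4-mesh fixed-axis compound train (all bearings frame-fixed)
mesh 1 [94T→94T]: ω = 2436.0000×94/94 = 2436.0000 rpm, sense flips to −
mesh 2 [39T→42T]: ω = 2436.0000×39/42 = 2262.0000 rpm, sense flips to +
mesh 3 [42T→68T]: ω = 2262.0000×42/68 = 1397.1176 rpm, sense flips to −
mesh 4 [95T→42T]: ω = 1397.1176×95/42 = 3160.1471 rpm, sense flips to +
signed output speed = +3160.1471 rpm

+3160.1471 rpm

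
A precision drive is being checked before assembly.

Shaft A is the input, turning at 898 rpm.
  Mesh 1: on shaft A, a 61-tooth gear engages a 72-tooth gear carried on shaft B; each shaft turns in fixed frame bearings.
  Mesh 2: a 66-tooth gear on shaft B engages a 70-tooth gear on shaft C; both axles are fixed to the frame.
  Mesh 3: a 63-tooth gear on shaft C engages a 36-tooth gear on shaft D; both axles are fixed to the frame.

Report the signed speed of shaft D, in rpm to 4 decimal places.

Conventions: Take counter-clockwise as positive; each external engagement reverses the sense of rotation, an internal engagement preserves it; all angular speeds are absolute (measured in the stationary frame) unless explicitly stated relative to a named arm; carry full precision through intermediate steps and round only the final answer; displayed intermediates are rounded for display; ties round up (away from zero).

-1255.3292 rpm

class = fixed-axis compound train [3 meshes; 3 ratios multiply, 3 sense flips]
mesh 1 [61T→72T]: ω = 898.0000×61/72 = 760.8056 rpm, sense flips to −
mesh 2 [66T→70T]: ω = 760.8056×66/70 = 717.3310 rpm, sense flips to +
mesh 3 [63T→36T]: ω = 717.3310×63/36 = 1255.3292 rpm, sense flips to −
signed output speed = -1255.3292 rpm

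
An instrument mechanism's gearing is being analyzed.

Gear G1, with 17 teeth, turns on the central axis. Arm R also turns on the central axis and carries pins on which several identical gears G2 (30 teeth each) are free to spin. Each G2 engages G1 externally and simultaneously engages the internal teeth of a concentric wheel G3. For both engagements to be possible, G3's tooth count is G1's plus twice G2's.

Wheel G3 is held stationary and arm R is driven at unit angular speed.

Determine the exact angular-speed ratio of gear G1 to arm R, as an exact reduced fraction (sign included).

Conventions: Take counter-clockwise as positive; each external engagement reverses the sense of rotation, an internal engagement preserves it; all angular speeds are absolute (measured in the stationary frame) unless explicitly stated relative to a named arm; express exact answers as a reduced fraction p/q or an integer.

94/17

recognized (axles ride arm R): planetary set, 17/30/77 teeth
ring teeth: 17 + 2·30 = 77
17(ω_sun−ω_arm) = −77(ω_ring−ω_arm),  ω_ring = 0, ω_arm = 1
ω_sun = 1 − (77/17)(0−1) = 94/17
ω_out/ω_in = 94/17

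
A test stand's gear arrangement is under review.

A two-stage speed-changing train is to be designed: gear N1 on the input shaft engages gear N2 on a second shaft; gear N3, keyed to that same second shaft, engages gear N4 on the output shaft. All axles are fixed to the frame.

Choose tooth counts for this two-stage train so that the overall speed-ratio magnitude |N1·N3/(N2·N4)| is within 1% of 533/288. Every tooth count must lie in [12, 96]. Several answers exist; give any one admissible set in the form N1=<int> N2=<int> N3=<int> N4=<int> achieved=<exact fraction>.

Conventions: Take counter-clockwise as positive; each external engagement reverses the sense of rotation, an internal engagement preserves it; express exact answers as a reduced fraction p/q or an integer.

topology: fixed-axis compound train — 2 stages, target 533/288
target = 533/288 in lowest terms: an exact hit needs N1·N3 = k·533 and N2·N4 = k·288 for one integer k, every count in [12, 96]; additionally prefer no 1:1 stage (N1 ≠ N2, N3 ≠ N4)
k = 1: N1·N3 = 533 = 13·41, N2·N4 = 288 = 12·24
achieved = 13·41/(12·24) = 533/288; |achieved − target| = 0 ≤ 533/28800 ✓

N1=13 N2=12 N3=41 N4=24 achieved=533/288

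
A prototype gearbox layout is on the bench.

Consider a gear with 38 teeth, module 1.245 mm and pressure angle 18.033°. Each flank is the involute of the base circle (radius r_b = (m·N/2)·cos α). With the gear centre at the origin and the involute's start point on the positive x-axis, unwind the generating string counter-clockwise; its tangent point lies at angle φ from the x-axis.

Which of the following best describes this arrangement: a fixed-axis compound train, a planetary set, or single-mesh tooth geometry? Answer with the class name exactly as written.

single-mesh tooth geometry

topology: single-mesh involute geometry — m = 1.245, N = 38
classification: single-mesh tooth geometry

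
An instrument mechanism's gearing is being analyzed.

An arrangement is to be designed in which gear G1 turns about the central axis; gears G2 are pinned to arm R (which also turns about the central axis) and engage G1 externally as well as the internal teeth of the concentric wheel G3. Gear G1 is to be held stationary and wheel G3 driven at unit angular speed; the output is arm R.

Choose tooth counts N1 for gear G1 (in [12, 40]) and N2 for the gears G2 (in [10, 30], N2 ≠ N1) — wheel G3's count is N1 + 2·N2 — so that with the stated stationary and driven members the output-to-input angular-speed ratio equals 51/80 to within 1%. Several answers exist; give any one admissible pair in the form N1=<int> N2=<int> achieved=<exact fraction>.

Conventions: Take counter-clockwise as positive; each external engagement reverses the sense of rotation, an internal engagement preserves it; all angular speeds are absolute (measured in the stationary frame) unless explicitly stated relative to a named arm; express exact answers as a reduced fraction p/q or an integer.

design class (target 51/80): planetary set
Willis with ω_sun = 0: ω_arm/ω_ring = N3/(N1+N3); set equal to 51/80  ⇒  N3/N1 = (51/80)/(1 − 51/80) = 51/29
N3 = N1 + 2·N2  ⇒  N2/N1 = (N3/N1 − 1)/2 = (51/29 − 1)/2 = 11/29
smallest multiple with N1 ≥ 12 and N2 ≥ 10: k = 1  ⇒  N1 = 1·29 = 29, N2 = 1·11 = 11 (N1 ≤ 40, N2 ≤ 30, N2 ≠ N1 ✓), N3 = 29 + 2·11 = 51
check: N3/(N1+N3) with N1 = 29, N3 = 51 gives 51/80; |achieved − target| = 0 ≤ 51/8000 ✓

N1=29 N2=11 achieved=51/80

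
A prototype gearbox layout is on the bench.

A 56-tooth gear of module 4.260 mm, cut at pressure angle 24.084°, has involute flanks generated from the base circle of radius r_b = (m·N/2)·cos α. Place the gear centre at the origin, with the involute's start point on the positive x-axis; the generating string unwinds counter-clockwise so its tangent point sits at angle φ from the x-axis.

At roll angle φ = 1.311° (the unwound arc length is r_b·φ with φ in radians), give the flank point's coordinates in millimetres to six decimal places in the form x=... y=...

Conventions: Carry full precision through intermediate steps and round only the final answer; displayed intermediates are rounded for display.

topology: single-mesh involute geometry — m = 4.260, N = 56
pitch radius r_p = m·N/2 = 4.260·56/2 = 119.280000
base radius r_b = r_p·cos α = 119.280000·cos 24.084° = 108.896458
roll angle φ = 1.311° = 0.02288127 rad
x = r_b·(cos φ + φ·sin φ) = 108.924960
y = r_b·(sin φ − φ·cos φ) = 0.000435

x=108.924960 y=0.000435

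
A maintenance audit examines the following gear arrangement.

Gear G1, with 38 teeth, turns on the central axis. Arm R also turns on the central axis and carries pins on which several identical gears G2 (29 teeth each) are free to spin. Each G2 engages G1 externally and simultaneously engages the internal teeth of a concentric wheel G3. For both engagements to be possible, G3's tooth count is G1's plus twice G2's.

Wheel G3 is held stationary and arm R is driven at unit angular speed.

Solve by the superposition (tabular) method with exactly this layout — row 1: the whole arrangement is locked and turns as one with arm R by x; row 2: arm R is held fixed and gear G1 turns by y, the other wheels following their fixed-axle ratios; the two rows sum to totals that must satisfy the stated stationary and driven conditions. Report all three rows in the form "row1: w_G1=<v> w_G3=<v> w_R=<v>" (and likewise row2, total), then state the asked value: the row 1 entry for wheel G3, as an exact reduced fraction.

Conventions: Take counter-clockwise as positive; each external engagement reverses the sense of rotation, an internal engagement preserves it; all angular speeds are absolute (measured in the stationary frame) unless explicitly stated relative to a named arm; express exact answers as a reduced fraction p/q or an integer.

class = planetary set [G3 = 38+2·29 = 96; Willis about the carrier]
row 1 (train locked, turned with arm): all members turn x
row 2 (arm held, sun turns y): ω_ring = −(38/96)·y, ω_arm = 0
boundary: total ω_ring = x − (38/96)·y = 0 and total ω_arm = x = 1  ⇒  y = 48/19, x = 1
row 2 ring = −(38/96)·48/19 = -1
totals (row 1 + row 2): sun 1 + 48/19 = 67/19, ring 1 + (-1) = 0, arm 1 + 0 = 1
asked cell (row1, ring) = 1

row1: w_G1=1 w_G3=1 w_R=1
row2: w_G1=48/19 w_G3=-1 w_R=0
total: w_G1=67/19 w_G3=0 w_R=1
asked value: 1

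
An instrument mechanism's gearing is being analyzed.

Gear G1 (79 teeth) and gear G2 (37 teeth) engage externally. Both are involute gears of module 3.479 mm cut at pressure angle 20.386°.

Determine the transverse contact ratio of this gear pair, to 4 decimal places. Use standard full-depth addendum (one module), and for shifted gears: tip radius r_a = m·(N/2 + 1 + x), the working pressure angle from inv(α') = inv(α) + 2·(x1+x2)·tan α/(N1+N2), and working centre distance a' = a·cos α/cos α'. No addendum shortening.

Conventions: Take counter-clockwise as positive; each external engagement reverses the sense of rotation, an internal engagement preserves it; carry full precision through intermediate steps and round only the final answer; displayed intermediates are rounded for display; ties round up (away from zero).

class = single-mesh tooth geometry [involute pair 79T × 37T, m = 3.479]
base radii: r_b1 = 128.813460, r_b2 = 60.330355
tip radii: r_a1 = 140.899500, r_a2 = 67.840500
no profile shift: α' = α, a' = a
action lengths: √(r_a1²−r_b1²) = 57.094322, √(r_a2²−r_b2²) = 31.025501
base pitch p_b = π·m·cos α = 10.245049
CR = (57.094322 + 31.025501 − 201.782000·sin 20.38600°)/10.245049 = 1.740399
contact ratio ≈ 1.7404

1.7404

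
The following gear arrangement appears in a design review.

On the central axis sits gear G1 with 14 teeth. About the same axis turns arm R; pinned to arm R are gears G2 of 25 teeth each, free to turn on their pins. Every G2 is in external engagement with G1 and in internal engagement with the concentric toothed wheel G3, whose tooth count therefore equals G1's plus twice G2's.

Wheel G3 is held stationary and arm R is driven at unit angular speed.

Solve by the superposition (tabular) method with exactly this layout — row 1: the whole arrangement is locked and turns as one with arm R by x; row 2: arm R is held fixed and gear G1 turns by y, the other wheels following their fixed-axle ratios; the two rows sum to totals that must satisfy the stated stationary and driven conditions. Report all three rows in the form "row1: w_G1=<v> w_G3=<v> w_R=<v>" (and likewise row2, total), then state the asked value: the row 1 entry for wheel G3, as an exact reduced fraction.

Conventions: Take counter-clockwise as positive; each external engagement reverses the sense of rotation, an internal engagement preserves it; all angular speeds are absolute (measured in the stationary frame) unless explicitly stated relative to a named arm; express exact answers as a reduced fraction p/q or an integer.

row1: w_G1=1 w_G3=1 w_R=1
row2: w_G1=32/7 w_G3=-1 w_R=0
total: w_G1=39/7 w_G3=0 w_R=1
asked value: 1

planetary set (14T centre, 25T on arm, 64T internal) — Willis relation
superposition row 1 [locked train]: every member turns x
row 2 (arm held, sun turns y): ω_ring = −(14/64)·y, ω_arm = 0
boundary: total ω_ring = x − (14/64)·y = 0 and total ω_arm = x = 1  ⇒  y = 32/7, x = 1
row 2 ring = −(14/64)·32/7 = -1
totals (row 1 + row 2): sun 1 + 32/7 = 39/7, ring 1 + (-1) = 0, arm 1 + 0 = 1
asked cell (row1, ring) = 1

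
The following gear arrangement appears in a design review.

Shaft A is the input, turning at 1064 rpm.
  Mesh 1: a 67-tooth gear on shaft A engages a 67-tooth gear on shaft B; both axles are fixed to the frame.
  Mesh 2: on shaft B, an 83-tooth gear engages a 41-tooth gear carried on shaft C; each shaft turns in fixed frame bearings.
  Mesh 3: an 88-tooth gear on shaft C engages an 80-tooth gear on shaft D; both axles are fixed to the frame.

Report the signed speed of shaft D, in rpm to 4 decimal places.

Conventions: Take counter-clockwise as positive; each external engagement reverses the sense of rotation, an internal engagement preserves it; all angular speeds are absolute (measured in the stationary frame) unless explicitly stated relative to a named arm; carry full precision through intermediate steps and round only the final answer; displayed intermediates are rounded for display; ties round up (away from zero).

topology: fixed-axis compound train — 3 meshes, A→D
mesh 1 [67T→67T]: ω = 1064.0000×67/67 = 1064.0000 rpm, sense flips to −
mesh 2 [83T→41T]: ω = 1064.0000×83/41 = 2153.9512 rpm, sense flips to +
mesh 3 [88T→80T]: ω = 2153.9512×88/80 = 2369.3463 rpm, sense flips to −
signed output speed = -2369.3463 rpm

-2369.3463 rpm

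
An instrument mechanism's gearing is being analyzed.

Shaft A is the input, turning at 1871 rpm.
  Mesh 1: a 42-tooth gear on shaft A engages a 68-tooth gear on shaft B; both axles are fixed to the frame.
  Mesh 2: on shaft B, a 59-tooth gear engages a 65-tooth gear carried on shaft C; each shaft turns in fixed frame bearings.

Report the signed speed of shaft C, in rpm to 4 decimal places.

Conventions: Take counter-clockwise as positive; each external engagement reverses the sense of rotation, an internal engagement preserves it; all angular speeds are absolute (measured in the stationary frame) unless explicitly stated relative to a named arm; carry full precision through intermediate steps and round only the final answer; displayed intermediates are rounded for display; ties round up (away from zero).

+1048.9452 rpm

recognized (3 fixed axles, 2 meshes): fixed-axis compound train
mesh 1 [42T→68T]: ω = 1871.0000×42/68 = 1155.6176 rpm, sense flips to −
mesh 2 [59T→65T]: ω = 1155.6176×59/65 = 1048.9452 rpm, sense flips to +
signed output speed = +1048.9452 rpm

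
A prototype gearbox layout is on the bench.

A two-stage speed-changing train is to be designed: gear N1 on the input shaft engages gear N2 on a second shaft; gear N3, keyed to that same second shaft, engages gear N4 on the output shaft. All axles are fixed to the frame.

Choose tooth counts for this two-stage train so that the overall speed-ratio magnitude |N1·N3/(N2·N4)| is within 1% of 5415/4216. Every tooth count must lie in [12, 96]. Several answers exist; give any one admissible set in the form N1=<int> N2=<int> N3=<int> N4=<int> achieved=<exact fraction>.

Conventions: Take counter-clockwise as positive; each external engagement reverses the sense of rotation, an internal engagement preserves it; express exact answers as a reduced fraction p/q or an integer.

topology: fixed-axis compound train — 2 stages, target 5415/4216
target = 5415/4216 in lowest terms: an exact hit needs N1·N3 = k·5415 and N2·N4 = k·4216 for one integer k, every count in [12, 96]; additionally prefer no 1:1 stage (N1 ≠ N2, N3 ≠ N4)
k = 1: N1·N3 = 5415 = 57·95, N2·N4 = 4216 = 62·68
achieved = 57·95/(62·68) = 5415/4216; |achieved − target| = 0 ≤ 1083/84320 ✓

N1=57 N2=62 N3=95 N4=68 achieved=5415/4216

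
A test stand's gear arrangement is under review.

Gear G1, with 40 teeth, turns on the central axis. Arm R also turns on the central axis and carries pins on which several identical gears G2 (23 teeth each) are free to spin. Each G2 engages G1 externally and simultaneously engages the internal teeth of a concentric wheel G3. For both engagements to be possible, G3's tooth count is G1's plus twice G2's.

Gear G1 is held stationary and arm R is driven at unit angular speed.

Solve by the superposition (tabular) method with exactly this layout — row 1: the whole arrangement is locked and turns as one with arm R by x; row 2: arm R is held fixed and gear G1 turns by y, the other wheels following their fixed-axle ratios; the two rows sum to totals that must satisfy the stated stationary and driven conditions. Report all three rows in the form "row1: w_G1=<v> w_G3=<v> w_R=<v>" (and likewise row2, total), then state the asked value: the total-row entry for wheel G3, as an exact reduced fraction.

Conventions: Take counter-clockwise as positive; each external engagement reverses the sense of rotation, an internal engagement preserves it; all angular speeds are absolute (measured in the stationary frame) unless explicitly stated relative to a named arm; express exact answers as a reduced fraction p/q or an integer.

planetary set (40T centre, 23T on arm, 86T internal) — Willis relation
row 1 (train locked, turned with arm): all members turn x
row 2: sun turns y, ring = −(40/86)·y, arm 0
boundary: total ω_sun = x + y = 0 and total ω_arm = x = 1  ⇒  y = -1, x = 1
row 2 ring = −(40/86)·(-1) = 20/43
totals (row 1 + row 2): sun 1 + (-1) = 0, ring 1 + 20/43 = 63/43, arm 1 + 0 = 1
asked cell (total, ring) = 63/43

row1: w_G1=1 w_G3=1 w_R=1
row2: w_G1=-1 w_G3=20/43 w_R=0
total: w_G1=0 w_G3=63/43 w_R=1
asked value: 63/43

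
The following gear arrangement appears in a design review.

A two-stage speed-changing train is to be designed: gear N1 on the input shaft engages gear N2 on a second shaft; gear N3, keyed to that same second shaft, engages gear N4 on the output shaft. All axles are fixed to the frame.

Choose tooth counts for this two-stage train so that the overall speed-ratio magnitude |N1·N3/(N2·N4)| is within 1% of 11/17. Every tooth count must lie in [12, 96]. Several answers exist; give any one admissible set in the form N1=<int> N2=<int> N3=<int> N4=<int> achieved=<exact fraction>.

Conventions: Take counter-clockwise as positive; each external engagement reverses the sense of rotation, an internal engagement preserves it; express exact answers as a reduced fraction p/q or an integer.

topology: fixed-axis compound train — 2 stages, target 11/17
target = 11/17 in lowest terms: an exact hit needs N1·N3 = k·11 and N2·N4 = k·17 for one integer k, every count in [12, 96]; additionally prefer no 1:1 stage (N1 ≠ N2, N3 ≠ N4)
k = 1…23: no 1:1-free in-range split of k·11 and k·17 into factor pairs; take k = 24
k = 24: N1·N3 = 264 = 12·22, N2·N4 = 408 = 34·12
achieved = 12·22/(34·12) = 11/17; |achieved − target| = 0 ≤ 11/1700 ✓

N1=12 N2=34 N3=22 N4=12 achieved=11/17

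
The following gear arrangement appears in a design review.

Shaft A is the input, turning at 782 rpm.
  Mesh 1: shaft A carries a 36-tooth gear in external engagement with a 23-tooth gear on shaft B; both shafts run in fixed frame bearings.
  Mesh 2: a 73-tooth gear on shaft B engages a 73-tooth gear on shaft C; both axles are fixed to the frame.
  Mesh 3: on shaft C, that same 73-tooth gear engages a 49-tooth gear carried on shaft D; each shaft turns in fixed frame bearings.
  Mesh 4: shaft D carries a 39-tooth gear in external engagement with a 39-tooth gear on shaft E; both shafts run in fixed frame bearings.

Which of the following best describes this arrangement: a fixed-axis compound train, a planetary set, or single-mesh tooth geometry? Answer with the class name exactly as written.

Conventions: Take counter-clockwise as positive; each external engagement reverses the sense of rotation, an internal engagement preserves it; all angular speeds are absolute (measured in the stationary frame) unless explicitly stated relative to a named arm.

fixed-axis compound train

class = fixed-axis compound train [4 meshes; 4 ratios multiply, 4 sense flips]
classification: fixed-axis compound train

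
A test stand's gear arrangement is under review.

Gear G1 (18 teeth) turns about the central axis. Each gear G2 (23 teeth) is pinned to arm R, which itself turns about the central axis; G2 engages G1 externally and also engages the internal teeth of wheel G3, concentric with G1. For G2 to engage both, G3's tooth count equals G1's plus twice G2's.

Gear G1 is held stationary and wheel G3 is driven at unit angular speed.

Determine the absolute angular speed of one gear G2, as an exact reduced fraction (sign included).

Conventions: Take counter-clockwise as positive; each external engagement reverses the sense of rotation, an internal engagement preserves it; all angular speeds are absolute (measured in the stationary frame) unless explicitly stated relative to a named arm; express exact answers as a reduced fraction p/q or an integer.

topology: planetary set — G1 18T / G2 23T / G3 64T, arm = carrier (Willis)
ring teeth: 18 + 2·23 = 64
18(ω_sun−ω_arm) = −64(ω_ring−ω_arm),  ω_sun = 0, ω_ring = 1
18(0−ω_arm) = −64(1−ω_arm)  ⇒  82·ω_arm = 64  ⇒  ω_arm = 32/41
sun–planet mesh: 18·(0−32/41) = −23·(ω_p−ω_arm)  ⇒  ω_p−ω_arm = 576/943
ω_p = 32/41 + 576/943 = 32/23
exact speed ratio = 32/23

32/23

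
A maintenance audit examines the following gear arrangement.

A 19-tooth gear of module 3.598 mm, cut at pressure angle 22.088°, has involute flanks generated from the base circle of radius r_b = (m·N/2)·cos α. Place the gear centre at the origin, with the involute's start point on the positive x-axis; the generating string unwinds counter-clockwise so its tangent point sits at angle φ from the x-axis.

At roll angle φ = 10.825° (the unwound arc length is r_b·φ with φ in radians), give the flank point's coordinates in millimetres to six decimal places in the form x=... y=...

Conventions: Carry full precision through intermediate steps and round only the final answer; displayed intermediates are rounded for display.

x=32.232610 y=0.070945

class = single-mesh tooth geometry [base-circle involute, m = 3.598, 19T]
pitch radius r_p = m·N/2 = 3.598·19/2 = 34.181000
base radius r_b = r_p·cos α = 34.181000·cos 22.088° = 31.672368
roll angle φ = 10.825° = 0.18893189 rad
x = r_b·(cos φ + φ·sin φ) = 32.232610
y = r_b·(sin φ − φ·cos φ) = 0.070945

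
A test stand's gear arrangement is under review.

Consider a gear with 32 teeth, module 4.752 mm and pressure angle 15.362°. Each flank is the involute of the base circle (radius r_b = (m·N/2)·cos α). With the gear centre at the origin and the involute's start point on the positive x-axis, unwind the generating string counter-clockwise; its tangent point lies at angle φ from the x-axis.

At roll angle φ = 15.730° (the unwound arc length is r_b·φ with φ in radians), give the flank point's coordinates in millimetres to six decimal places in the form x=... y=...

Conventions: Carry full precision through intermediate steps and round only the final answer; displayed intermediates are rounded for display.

class = single-mesh tooth geometry [base-circle involute, m = 4.752, 32T]
pitch radius r_p = m·N/2 = 4.752·32/2 = 76.032000
base radius r_b = r_p·cos α = 76.032000·cos 15.362° = 73.315477
roll angle φ = 15.730° = 0.27454029 rad
x = r_b·(cos φ + φ·sin φ) = 76.026612
y = r_b·(sin φ − φ·cos φ) = 0.501898

x=76.026612 y=0.501898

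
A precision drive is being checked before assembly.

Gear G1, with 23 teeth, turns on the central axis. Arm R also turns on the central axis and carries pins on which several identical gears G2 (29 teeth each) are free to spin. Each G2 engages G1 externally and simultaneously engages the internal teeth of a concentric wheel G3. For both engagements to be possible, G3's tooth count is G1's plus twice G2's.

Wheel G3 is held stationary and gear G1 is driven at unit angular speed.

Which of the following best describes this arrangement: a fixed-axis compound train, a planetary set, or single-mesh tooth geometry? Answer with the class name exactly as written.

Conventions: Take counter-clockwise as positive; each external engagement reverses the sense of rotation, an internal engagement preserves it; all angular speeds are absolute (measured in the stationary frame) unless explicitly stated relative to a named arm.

planetary set

planetary set (23T centre, 29T on arm, 81T internal) — Willis relation
classification: planetary set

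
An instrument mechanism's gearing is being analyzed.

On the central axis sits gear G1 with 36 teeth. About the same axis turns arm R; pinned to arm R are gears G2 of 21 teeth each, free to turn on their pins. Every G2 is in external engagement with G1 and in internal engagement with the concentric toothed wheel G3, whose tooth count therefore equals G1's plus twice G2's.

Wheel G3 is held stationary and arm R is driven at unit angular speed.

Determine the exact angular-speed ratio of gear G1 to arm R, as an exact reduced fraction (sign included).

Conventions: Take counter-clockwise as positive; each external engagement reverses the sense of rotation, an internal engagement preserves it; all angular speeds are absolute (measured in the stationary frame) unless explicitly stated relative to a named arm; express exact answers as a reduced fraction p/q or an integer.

19/6

recognized (axles ride arm R): planetary set, 36/21/78 teeth
ring teeth: 36 + 2·21 = 78
36(ω_sun−ω_arm) = −78(ω_ring−ω_arm),  ω_ring = 0, ω_arm = 1
ω_sun = 1 − (78/36)(0−1) = 19/6
ω_out/ω_in = 19/6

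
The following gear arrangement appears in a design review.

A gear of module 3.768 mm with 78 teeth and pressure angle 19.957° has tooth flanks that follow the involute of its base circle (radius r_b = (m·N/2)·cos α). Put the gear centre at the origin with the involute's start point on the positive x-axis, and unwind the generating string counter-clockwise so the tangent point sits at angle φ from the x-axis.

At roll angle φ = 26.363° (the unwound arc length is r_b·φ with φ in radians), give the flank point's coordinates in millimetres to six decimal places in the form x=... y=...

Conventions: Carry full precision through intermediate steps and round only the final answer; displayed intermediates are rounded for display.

x=151.984133 y=4.390891

recognized (one wheel, involute flank): single-mesh tooth geometry, m = 3.768, N = 78
pitch radius r_p = m·N/2 = 3.768·78/2 = 146.952000
base radius r_b = r_p·cos α = 146.952000·cos 19.957° = 138.127391
roll angle φ = 26.363° = 0.46012115 rad
x = r_b·(cos φ + φ·sin φ) = 151.984133
y = r_b·(sin φ − φ·cos φ) = 4.390891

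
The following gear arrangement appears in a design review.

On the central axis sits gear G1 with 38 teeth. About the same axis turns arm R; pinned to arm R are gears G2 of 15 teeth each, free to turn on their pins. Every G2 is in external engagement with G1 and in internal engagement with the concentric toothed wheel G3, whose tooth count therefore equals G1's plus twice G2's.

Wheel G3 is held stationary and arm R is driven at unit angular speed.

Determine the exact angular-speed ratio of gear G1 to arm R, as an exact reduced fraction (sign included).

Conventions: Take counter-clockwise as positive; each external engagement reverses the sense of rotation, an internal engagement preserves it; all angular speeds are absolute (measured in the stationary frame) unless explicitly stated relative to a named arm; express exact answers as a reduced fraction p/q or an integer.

53/19

recognized (axles ride arm R): planetary set, 38/15/68 teeth
ring teeth: 38 + 2·15 = 68
38(ω_sun−ω_arm) = −68(ω_ring−ω_arm),  ω_ring = 0, ω_arm = 1
ω_sun = 1 − (68/38)(0−1) = 53/19
ω_out/ω_in = 53/19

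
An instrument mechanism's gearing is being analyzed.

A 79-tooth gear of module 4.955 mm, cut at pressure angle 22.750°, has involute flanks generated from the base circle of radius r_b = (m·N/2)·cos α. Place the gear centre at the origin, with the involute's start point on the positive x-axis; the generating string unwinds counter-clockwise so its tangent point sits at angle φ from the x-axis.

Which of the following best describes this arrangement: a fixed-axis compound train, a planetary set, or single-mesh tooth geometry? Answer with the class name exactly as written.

topology: single-mesh involute geometry — m = 4.955, N = 79
classification: single-mesh tooth geometry

single-mesh tooth geometry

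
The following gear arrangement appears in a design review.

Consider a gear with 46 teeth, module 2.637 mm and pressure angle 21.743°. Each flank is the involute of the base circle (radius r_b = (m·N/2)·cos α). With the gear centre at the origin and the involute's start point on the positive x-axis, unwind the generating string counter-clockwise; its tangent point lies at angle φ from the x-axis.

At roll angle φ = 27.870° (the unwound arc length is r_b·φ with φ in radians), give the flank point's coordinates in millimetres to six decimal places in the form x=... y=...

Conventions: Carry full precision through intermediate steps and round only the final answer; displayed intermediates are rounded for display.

x=62.611651 y=2.110556

class = single-mesh tooth geometry [base-circle involute, m = 2.637, 46T]
pitch radius r_p = m·N/2 = 2.637·46/2 = 60.651000
base radius r_b = r_p·cos α = 60.651000·cos 21.743° = 56.335974
roll angle φ = 27.870° = 0.48642326 rad
x = r_b·(cos φ + φ·sin φ) = 62.611651
y = r_b·(sin φ − φ·cos φ) = 2.110556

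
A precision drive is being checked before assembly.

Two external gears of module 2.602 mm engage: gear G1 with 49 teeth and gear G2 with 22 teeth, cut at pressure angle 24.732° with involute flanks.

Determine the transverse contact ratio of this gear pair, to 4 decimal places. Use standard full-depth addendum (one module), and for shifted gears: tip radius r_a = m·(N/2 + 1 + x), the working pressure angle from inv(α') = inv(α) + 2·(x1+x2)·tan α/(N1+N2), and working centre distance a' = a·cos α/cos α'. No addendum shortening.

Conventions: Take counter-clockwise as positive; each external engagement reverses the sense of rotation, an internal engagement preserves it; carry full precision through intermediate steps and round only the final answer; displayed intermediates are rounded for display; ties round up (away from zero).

topology: single-mesh involute geometry — m = 2.602, 49T/22T pair
base radii: r_b1 = 57.901601, r_b2 = 25.996637
tip radii: r_a1 = 66.351000, r_a2 = 31.224000
no profile shift: α' = α, a' = a
action lengths: √(r_a1²−r_b1²) = 32.401540, √(r_a2²−r_b2²) = 17.294885
base pitch p_b = π·m·cos α = 7.424622
CR = (32.401540 + 17.294885 − 92.371000·sin 24.73200°)/7.424622 = 1.488394
contact ratio ≈ 1.4884

1.4884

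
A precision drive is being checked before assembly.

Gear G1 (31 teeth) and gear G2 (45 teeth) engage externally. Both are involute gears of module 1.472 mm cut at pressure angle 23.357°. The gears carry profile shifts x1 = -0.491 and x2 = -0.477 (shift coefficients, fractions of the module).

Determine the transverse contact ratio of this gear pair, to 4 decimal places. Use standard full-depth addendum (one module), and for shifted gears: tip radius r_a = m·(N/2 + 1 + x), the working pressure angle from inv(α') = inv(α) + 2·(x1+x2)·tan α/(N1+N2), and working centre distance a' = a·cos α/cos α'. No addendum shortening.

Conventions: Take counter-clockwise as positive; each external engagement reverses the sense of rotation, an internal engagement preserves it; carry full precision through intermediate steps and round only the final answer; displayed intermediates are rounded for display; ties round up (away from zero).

single-mesh involute tooth geometry (31T engaging 45T at module 1.472)
base radii: r_b1 = 20.946284, r_b2 = 30.405896
tip radii: r_a1 = 23.565248, r_a2 = 33.889856
inv(α') = inv(23.357°) + 2·(-0.491-0.477)·tan α/(31+45) = 0.01319059  ⇒  α' = 19.22687°
a' = a·cos α / cos α' = 55.9360·cos 23.357°/cos 19.22687° = 54.385705
action lengths: √(r_a1²−r_b1²) = 10.796948, √(r_a2²−r_b2²) = 14.966757
base pitch p_b = π·m·cos α = 4.245464
CR = (10.796948 + 14.966757 − 54.385705·sin 19.22687°)/4.245464 = 1.849968
contact ratio ≈ 1.8500

1.8500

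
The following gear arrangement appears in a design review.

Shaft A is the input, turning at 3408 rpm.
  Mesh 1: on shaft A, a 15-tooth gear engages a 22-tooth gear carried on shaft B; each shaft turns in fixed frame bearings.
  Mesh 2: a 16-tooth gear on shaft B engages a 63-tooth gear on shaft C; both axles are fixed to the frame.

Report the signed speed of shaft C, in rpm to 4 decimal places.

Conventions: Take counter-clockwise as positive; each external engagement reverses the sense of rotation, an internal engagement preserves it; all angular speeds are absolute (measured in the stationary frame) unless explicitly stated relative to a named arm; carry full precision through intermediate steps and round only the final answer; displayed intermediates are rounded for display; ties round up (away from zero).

+590.1299 rpm

class = fixed-axis compound train [2 meshes; 2 ratios multiply, 2 sense flips]
mesh 1 [15T→22T]: ω = 3408.0000×15/22 = 2323.6364 rpm, sense flips to −
mesh 2 [16T→63T]: ω = 2323.6364×16/63 = 590.1299 rpm, sense flips to +
signed output speed = +590.1299 rpm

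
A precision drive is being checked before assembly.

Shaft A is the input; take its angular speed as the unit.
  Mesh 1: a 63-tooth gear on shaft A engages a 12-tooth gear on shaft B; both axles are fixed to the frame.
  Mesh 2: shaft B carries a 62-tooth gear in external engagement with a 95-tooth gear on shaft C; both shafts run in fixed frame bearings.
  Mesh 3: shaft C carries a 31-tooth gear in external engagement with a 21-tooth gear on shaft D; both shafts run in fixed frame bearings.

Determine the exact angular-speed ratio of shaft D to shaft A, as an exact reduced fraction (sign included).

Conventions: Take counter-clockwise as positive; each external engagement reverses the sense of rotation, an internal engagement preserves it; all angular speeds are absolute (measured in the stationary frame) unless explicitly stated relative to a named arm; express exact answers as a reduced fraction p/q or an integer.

class = fixed-axis compound train [3 meshes; 3 ratios multiply, 3 sense flips]
mesh 1 [63T→12T]: running ratio 21/4, sense −
mesh 2 [62T→95T]: running ratio 651/190, sense +
mesh 3 [31T→21T]: running ratio 961/190, sense −
ω_out/ω_in = -961/190

-961/190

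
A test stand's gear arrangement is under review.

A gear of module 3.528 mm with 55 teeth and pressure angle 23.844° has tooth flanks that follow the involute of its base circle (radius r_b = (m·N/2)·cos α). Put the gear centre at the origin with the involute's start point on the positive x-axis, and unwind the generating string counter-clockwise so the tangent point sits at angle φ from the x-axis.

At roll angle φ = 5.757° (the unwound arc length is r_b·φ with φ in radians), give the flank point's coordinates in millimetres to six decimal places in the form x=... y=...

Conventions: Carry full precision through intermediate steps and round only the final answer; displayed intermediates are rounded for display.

x=89.186118 y=0.029976

topology: single-mesh involute geometry — m = 3.528, N = 55
pitch radius r_p = m·N/2 = 3.528·55/2 = 97.020000
base radius r_b = r_p·cos α = 97.020000·cos 23.844° = 88.739294
roll angle φ = 5.757° = 0.10047861 rad
x = r_b·(cos φ + φ·sin φ) = 89.186118
y = r_b·(sin φ − φ·cos φ) = 0.029976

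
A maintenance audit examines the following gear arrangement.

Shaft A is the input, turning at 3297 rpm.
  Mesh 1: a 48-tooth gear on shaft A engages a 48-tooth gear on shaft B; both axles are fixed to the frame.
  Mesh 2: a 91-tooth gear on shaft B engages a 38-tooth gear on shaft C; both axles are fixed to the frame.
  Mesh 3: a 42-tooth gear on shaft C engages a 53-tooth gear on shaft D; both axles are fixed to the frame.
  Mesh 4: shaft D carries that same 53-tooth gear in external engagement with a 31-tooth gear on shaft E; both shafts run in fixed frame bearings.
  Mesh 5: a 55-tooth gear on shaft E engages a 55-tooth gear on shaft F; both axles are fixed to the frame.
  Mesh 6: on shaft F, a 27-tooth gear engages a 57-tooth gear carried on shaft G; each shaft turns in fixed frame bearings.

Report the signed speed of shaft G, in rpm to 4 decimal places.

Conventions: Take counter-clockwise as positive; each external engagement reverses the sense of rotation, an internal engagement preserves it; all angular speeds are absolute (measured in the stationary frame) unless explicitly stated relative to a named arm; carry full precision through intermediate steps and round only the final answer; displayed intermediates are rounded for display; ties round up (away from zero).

+5067.0273 rpm

6-mesh fixed-axis compound train (all bearings frame-fixed)
mesh 1 [48T→48T]: ω = 3297.0000×48/48 = 3297.0000 rpm, sense flips to −
mesh 2 [91T→38T]: ω = 3297.0000×91/38 = 7895.4474 rpm, sense flips to +
mesh 3 [42T→53T]: ω = 7895.4474×42/53 = 6256.7696 rpm, sense flips to −
mesh 4 [53T→31T]: ω = 6256.7696×53/31 = 10697.0577 rpm, sense flips to +
mesh 5 [55T→55T]: ω = 10697.0577×55/55 = 10697.0577 rpm, sense flips to −
mesh 6 [27T→57T]: ω = 10697.0577×27/57 = 5067.0273 rpm, sense flips to +
signed output speed = +5067.0273 rpm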